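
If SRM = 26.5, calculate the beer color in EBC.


EBC = SRM · 1.97
EBC = 26.5 · 1.97

52.2050 EBC


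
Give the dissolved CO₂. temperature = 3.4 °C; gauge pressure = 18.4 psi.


vols = (P + 14.695)·(0.01821 + 0.09011·e^(−0.04·T))
vols = (18.4 + 14.695)·(0.01821 + 0.09011·e^(−0.04·3.4))

3.2056 volumes


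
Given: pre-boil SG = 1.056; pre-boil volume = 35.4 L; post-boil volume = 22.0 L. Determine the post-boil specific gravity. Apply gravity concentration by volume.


SG_post = 1 + (SG_pre − 1)·V_pre/V_post
pts_pre = (1.056 − 1)·1000 = 56.0000
pts_post = 56.0000·35.4/22.0 = 90.1091
SG_post = 1 + 90.1091/1000

1.0901


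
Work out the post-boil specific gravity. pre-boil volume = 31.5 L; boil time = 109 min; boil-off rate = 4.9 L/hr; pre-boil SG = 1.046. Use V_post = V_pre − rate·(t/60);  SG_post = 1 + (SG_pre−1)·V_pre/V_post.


V_post = 31.5 − 4.9·(109/60) = 22.5983
SG_post = 1 + (1.046 − 1)·31.5/22.5983

1.0641


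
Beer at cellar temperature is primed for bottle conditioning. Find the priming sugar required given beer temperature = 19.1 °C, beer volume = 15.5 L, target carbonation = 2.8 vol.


residual = 14.695·(0.01821 + 0.09011·e^(−0.04·T));  sugar = (target − residual)·4.0·V
residual = 14.695·(0.01821 + 0.09011·e^(−0.04·19.1)) = 0.8844
sugar = (2.8 − 0.8844)·4.0·15.5

118.7677 g


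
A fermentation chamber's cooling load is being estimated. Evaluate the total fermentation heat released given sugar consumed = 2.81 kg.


Q = m_sugar · 590 kJ/kg
Q = 2.81 · 590

1657.9000 kJ


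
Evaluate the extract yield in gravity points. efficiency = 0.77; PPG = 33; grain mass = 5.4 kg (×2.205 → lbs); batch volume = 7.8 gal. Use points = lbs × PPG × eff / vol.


lbs = 5.4 × 2.205 = 11.9070
points = 11.9070 × 33 × 0.77 / 7.8

38.7893 points


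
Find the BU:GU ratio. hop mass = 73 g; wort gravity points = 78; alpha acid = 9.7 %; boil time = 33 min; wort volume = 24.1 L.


U = 1.65·0.000125^(GP/1000)·(1−e^(−0.04t))/4.15;  IBU = (α/100)·m·U·1000/V;  BU:GU = IBU/GP
U = 1.65·0.000125^(78/1000)·(1−e^(−0.04·33))/4.15 = 0.1446
IBU = (9.7/100)·73·0.1446·1000/24.1 = 42.4714
BU:GU = 42.4714/78

0.5445


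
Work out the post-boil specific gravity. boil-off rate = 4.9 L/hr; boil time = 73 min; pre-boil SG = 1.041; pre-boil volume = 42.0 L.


V_post = V_pre − rate·(t/60);  SG_post = 1 + (SG_pre−1)·V_pre/V_post
V_post = 42.0 − 4.9·(73/60) = 36.0383
SG_post = 1 + (1.041 − 1)·42.0/36.0383

1.0478


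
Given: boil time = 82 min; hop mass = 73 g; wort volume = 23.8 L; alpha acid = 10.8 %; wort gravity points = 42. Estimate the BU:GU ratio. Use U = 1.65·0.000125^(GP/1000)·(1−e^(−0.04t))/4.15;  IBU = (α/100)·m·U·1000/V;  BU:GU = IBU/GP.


U = 1.65·0.000125^(42/1000)·(1−e^(−0.04·82))/4.15 = 0.2623
IBU = (10.8/100)·73·0.2623·1000/23.8 = 86.8998
BU:GU = 86.8998/42

2.0690


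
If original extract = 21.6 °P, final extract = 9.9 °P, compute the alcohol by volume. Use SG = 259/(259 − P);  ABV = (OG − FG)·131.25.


OG = 259/(259 − 21.6) = 1.0910
FG = 259/(259 − 9.9) = 1.0397
ABV = (1.0910 − 1.0397)·131.25

6.7256 % ABV


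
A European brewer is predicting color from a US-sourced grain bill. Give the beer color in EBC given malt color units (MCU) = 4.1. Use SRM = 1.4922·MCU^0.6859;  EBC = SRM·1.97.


SRM = 1.4922·4.1^0.6859 = 3.9277
EBC = 3.9277·1.97

7.7375 EBC


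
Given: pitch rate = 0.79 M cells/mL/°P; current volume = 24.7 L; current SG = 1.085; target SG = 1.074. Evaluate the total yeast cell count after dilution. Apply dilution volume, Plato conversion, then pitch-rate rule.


V_w = V·((SG_c−1)/(SG_t−1)−1);  °P = 259 − 259/SG_t;  cells = rate·(V+V_w)·°P
V_w = 24.7·((1.085−1)/(1.074−1)−1) = 3.6716
V_final = 24.7 + 3.6716 = 28.3716
°P = 259 − 259/1.074 = 17.8454
cells = 0.79·28.3716·17.8454

399.9802 billion cells


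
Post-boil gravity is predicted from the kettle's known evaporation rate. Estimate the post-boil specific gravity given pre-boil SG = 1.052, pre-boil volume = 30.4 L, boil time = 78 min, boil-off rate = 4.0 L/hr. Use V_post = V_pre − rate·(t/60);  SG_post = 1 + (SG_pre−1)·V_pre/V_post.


V_post = 30.4 − 4.0·(78/60) = 25.2000
SG_post = 1 + (1.052 − 1)·30.4/25.2000

1.0627


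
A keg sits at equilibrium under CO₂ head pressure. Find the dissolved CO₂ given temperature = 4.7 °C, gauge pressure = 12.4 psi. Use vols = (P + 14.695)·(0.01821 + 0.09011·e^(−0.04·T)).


vols = (12.4 + 14.695)·(0.01821 + 0.09011·e^(−0.04·4.7))

2.5165 volumes


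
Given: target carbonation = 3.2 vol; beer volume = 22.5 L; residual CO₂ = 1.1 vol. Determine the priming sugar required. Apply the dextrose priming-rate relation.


sugar = (target − residual)·4.0·V
sugar = (3.2 − 1.1)·4.0·22.5

189.0000 g


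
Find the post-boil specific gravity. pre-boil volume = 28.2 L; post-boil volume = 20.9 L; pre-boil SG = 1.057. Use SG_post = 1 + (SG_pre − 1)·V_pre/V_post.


pts_pre = (1.057 − 1)·1000 = 57.0000
pts_post = 57.0000·28.2/20.9 = 76.9091
SG_post = 1 + 76.9091/1000

1.0769


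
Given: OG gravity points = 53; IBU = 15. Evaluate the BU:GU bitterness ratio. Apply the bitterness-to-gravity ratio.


BU:GU = IBU / OG_points
BU:GU = 15 / 53

0.2830


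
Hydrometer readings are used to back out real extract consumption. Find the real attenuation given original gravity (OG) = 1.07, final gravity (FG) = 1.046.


AA = (OG−FG)/(OG−1)·100;  RA = AA·0.8192
AA = (1.07 − 1.046)/(1.07 − 1)·100 = 34.2857
RA = 34.2857·0.8192

28.0869 %


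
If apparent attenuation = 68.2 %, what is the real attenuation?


RA = AA · 0.8192
RA = 68.2 · 0.8192

55.8694 %


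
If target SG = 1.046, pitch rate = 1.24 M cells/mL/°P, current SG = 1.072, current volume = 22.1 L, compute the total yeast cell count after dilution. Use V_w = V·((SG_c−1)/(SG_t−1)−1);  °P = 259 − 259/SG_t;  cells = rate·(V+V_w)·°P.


V_w = 22.1·((1.072−1)/(1.046−1)−1) = 12.4913
V_final = 22.1 + 12.4913 = 34.5913
°P = 259 − 259/1.046 = 11.3901
cells = 1.24·34.5913·11.3901

488.5562 billion cells


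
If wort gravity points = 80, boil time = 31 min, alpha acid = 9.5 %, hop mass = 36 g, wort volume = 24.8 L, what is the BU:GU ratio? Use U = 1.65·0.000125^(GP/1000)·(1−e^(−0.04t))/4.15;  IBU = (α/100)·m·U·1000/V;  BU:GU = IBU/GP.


U = 1.65·0.000125^(80/1000)·(1−e^(−0.04·31))/4.15 = 0.1377
IBU = (9.5/100)·36·0.1377·1000/24.8 = 18.9844
BU:GU = 18.9844/80

0.2373


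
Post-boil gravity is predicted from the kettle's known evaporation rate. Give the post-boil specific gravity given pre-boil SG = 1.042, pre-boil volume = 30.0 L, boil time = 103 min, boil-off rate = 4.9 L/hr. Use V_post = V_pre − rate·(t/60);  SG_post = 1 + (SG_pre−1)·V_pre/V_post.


V_post = 30.0 − 4.9·(103/60) = 21.5883
SG_post = 1 + (1.042 − 1)·30.0/21.5883

1.0584


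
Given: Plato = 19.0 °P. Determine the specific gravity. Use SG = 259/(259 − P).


SG = 259/(259 − 19.0)

1.0792


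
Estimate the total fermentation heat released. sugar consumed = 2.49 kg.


Q = m_sugar · 590 kJ/kg
Q = 2.49 · 590

1469.1000 kJ


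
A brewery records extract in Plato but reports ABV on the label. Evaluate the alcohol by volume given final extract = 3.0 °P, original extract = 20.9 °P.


SG = 259/(259 − P);  ABV = (OG − FG)·131.25
OG = 259/(259 − 20.9) = 1.0878
FG = 259/(259 − 3.0) = 1.0117
ABV = (1.0878 − 1.0117)·131.25

9.9828 % ABV


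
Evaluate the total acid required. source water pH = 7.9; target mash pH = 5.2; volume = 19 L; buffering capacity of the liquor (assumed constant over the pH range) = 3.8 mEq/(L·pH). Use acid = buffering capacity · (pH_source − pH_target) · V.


acid = 3.8 · (7.9 − 5.2) · 19

194.9400 mEq


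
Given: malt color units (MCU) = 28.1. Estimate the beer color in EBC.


SRM = 1.4922·MCU^0.6859;  EBC = SRM·1.97
SRM = 1.4922·28.1^0.6859 = 14.7060
EBC = 14.7060·1.97

28.9708 EBC


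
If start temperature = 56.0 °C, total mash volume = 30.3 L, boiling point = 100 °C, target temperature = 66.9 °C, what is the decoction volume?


V_dec = V_total·(T_target − T_start)/(T_boil − T_start)
V_dec = 30.3·(66.9 − 56.0)/(100 − 56.0)

7.5061 L


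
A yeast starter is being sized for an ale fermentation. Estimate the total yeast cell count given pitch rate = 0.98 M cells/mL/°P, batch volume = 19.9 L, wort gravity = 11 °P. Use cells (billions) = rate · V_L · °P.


cells = 0.98 · 19.9 · 11

214.5220 billion cells


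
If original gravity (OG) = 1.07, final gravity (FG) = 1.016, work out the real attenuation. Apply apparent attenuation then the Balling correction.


AA = (OG−FG)/(OG−1)·100;  RA = AA·0.8192
AA = (1.07 − 1.016)/(1.07 − 1)·100 = 77.1429
RA = 77.1429·0.8192

63.1954 %


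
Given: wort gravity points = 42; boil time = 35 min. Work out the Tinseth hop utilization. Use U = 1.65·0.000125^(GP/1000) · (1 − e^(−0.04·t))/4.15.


bigness = 1.65·0.000125^(42/1000) = 1.1312
boil_factor = (1 − e^(−0.04·35))/4.15 = 0.1815
U = 1.1312 · 0.1815

0.2054


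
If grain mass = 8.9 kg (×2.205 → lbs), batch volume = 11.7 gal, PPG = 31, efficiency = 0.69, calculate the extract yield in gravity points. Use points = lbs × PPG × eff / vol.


lbs = 8.9 × 2.205 = 19.6245
points = 19.6245 × 31 × 0.69 / 11.7

35.8776 points


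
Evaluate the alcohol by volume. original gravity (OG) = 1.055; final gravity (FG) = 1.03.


ABV = (OG − FG) · 131.25
ABV = (1.055 − 1.03) · 131.25

3.2812 % ABV


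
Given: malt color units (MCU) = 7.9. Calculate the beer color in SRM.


SRM = 1.4922 · MCU^0.6859
SRM = 1.4922 · 7.9^0.6859

6.1590 SRM


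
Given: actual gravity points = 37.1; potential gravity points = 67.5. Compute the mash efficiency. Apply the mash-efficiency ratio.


efficiency = actual / potential × 100
efficiency = 37.1 / 67.5 × 100

54.9630 %


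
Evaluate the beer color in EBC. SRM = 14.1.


EBC = SRM · 1.97
EBC = 14.1 · 1.97

27.7770 EBC


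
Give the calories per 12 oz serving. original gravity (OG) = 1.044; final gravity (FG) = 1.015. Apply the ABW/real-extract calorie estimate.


ABW = (OG−FG)·131.25·0.79/FG;  °P = 259 − 259/SG (for OG→OE and FG→AE);  RE = 0.1808·OE + 0.8192·AE;  Cal = (6.9·ABW + 4·(RE−0.1))·FG·3.55
ABW = (1.044 − 1.015)·131.25·0.79/1.015 = 2.9625
OE = 259 − 259/1.044 = 10.9157 °P
AE = 259 − 259/1.015 = 3.8276 °P
RE = 0.1808·10.9157 + 0.8192·3.8276 = 5.1091 °P
Cal = (6.9·2.9625 + 4·(5.1091−0.1))·1.015·3.55

145.8514 kcal


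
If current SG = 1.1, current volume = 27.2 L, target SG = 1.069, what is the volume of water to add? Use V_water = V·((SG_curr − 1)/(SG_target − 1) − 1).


V_water = 27.2·((1.1 − 1)/(1.069 − 1) − 1)

12.2203 L


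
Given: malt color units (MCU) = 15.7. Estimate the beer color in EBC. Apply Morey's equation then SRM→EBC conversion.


SRM = 1.4922·MCU^0.6859;  EBC = SRM·1.97
SRM = 1.4922·15.7^0.6859 = 9.8649
EBC = 9.8649·1.97

19.4339 EBC


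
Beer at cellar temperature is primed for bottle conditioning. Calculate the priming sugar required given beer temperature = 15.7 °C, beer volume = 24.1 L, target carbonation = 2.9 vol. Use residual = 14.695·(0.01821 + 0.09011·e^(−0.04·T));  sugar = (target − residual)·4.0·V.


residual = 14.695·(0.01821 + 0.09011·e^(−0.04·15.7)) = 0.9742
sugar = (2.9 − 0.9742)·4.0·24.1

185.6425 g


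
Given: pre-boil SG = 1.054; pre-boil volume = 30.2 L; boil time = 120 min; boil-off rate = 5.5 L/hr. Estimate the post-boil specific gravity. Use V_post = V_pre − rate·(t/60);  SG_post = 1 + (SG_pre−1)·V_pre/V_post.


V_post = 30.2 − 5.5·(120/60) = 19.2000
SG_post = 1 + (1.054 − 1)·30.2/19.2000

1.0849


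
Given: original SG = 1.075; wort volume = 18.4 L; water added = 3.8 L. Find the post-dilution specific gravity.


SG_new = 1 + (SG_old − 1)·V_old/(V_old + V_water)
pts = (1.075 − 1)·1000·18.4/(18.4 + 3.8) = 62.1622
SG_new = 1 + 62.1622/1000

1.0622


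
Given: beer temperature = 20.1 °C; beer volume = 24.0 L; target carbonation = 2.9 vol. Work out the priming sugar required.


residual = 14.695·(0.01821 + 0.09011·e^(−0.04·T));  sugar = (target − residual)·4.0·V
residual = 14.695·(0.01821 + 0.09011·e^(−0.04·20.1)) = 0.8602
sugar = (2.9 − 0.8602)·4.0·24.0

195.8201 g


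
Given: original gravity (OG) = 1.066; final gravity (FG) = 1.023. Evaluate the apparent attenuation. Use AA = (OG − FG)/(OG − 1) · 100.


AA = (1.066 − 1.023)/(1.066 − 1) · 100

65.1515 %


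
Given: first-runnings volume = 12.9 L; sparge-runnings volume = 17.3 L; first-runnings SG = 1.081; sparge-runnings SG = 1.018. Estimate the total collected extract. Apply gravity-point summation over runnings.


total = Σ (SG_i − 1)·1000·V_i
first = (1.081 − 1)·1000·12.9 = 1044.9000
sparge = (1.018 − 1)·1000·17.3 = 311.4000
total = 1044.9000 + 311.4000

1356.3000 gravity·L


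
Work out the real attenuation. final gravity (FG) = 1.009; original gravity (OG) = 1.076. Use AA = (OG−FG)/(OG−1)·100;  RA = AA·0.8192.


AA = (1.076 − 1.009)/(1.076 − 1)·100 = 88.1579
RA = 88.1579·0.8192

72.2189 %


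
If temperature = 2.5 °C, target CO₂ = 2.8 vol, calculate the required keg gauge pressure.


psi = vols/(0.01821 + 0.09011·e^(−0.04·T)) − 14.695
psi = 2.8/(0.01821 + 0.09011·e^(−0.04·2.5)) − 14.695

13.3766 psi


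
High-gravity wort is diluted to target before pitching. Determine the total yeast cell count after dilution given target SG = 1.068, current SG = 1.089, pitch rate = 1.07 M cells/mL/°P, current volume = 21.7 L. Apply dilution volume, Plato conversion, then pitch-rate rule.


V_w = V·((SG_c−1)/(SG_t−1)−1);  °P = 259 − 259/SG_t;  cells = rate·(V+V_w)·°P
V_w = 21.7·((1.089−1)/(1.068−1)−1) = 6.7015
V_final = 21.7 + 6.7015 = 28.4015
°P = 259 − 259/1.068 = 16.4906
cells = 1.07·28.4015·16.4906

501.1434 billion cells


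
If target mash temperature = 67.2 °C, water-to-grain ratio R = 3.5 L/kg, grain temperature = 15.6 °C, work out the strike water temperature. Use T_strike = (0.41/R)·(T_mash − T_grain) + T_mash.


T_strike = (0.41/3.5)·(67.2 − 15.6) + 67.2

73.2446 °C


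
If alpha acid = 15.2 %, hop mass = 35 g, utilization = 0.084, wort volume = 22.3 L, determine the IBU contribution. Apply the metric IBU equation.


IBU = (α/100)·mass·U·1000 / V
IBU = (15.2/100)·35·0.084·1000 / 22.3

20.0395 IBU


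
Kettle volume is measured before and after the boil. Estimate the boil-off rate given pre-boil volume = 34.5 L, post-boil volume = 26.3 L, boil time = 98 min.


rate = (V_pre − V_post) / (t_min/60)
rate = (34.5 − 26.3) / (98/60)

5.0204 L/hr


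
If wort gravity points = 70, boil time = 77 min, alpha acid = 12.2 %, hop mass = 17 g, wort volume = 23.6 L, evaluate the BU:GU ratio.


U = 1.65·0.000125^(GP/1000)·(1−e^(−0.04t))/4.15;  IBU = (α/100)·m·U·1000/V;  BU:GU = IBU/GP
U = 1.65·0.000125^(70/1000)·(1−e^(−0.04·77))/4.15 = 0.2022
IBU = (12.2/100)·17·0.2022·1000/23.6 = 17.7698
BU:GU = 17.7698/70

0.2539


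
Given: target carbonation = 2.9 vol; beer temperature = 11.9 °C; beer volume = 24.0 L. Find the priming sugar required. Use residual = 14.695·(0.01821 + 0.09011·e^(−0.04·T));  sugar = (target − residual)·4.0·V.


residual = 14.695·(0.01821 + 0.09011·e^(−0.04·11.9)) = 1.0903
sugar = (2.9 − 1.0903)·4.0·24.0

173.7358 g


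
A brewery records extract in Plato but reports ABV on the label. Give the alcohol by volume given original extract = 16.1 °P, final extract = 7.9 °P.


SG = 259/(259 − P);  ABV = (OG − FG)·131.25
OG = 259/(259 − 16.1) = 1.0663
FG = 259/(259 − 7.9) = 1.0315
ABV = (1.0663 − 1.0315)·131.25

4.5702 % ABV


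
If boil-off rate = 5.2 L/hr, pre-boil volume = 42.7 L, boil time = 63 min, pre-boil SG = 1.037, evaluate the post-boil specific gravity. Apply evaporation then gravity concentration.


V_post = V_pre − rate·(t/60);  SG_post = 1 + (SG_pre−1)·V_pre/V_post
V_post = 42.7 − 5.2·(63/60) = 37.2400
SG_post = 1 + (1.037 − 1)·42.7/37.2400

1.0424


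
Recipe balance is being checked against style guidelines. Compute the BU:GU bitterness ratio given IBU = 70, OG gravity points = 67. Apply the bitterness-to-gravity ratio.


BU:GU = IBU / OG_points
BU:GU = 70 / 67

1.0448


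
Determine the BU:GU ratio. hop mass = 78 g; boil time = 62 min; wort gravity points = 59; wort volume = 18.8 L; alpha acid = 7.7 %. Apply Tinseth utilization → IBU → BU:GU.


U = 1.65·0.000125^(GP/1000)·(1−e^(−0.04t))/4.15;  IBU = (α/100)·m·U·1000/V;  BU:GU = IBU/GP
U = 1.65·0.000125^(59/1000)·(1−e^(−0.04·62))/4.15 = 0.2144
IBU = (7.7/100)·78·0.2144·1000/18.8 = 68.4854
BU:GU = 68.4854/59

1.1608


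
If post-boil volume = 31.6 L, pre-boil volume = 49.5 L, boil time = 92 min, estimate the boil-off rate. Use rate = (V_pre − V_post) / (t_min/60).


rate = (49.5 − 31.6) / (92/60)

11.6739 L/hr


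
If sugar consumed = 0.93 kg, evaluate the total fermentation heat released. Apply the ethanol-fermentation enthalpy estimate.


Q = m_sugar · 590 kJ/kg
Q = 0.93 · 590

548.7000 kJ


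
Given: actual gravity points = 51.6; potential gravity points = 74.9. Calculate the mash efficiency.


efficiency = actual / potential × 100
efficiency = 51.6 / 74.9 × 100

68.8919 %


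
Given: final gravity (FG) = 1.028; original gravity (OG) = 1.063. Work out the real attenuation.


AA = (OG−FG)/(OG−1)·100;  RA = AA·0.8192
AA = (1.063 − 1.028)/(1.063 − 1)·100 = 55.5556
RA = 55.5556·0.8192

45.5111 %


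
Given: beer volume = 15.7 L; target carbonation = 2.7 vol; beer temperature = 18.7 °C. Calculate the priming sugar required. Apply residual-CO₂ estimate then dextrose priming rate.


residual = 14.695·(0.01821 + 0.09011·e^(−0.04·T));  sugar = (target − residual)·4.0·V
residual = 14.695·(0.01821 + 0.09011·e^(−0.04·18.7)) = 0.8943
sugar = (2.7 − 0.8943)·4.0·15.7

113.3954 g


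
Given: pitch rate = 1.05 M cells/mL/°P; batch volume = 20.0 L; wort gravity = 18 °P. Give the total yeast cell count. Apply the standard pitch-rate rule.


cells (billions) = rate · V_L · °P
cells = 1.05 · 20.0 · 18

378.0000 billion cells


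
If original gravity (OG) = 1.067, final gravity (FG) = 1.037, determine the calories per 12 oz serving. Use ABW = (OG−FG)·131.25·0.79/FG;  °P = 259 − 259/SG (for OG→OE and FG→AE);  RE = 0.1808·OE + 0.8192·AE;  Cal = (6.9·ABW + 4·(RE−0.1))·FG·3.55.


ABW = (1.067 − 1.037)·131.25·0.79/1.037 = 2.9996
OE = 259 − 259/1.067 = 16.2634 °P
AE = 259 − 259/1.037 = 9.2411 °P
RE = 0.1808·16.2634 + 0.8192·9.2411 = 10.5107 °P
Cal = (6.9·2.9996 + 4·(10.5107−0.1))·1.037·3.55

229.4966 kcal


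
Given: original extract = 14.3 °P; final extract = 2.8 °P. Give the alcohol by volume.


SG = 259/(259 − P);  ABV = (OG − FG)·131.25
OG = 259/(259 − 14.3) = 1.0584
FG = 259/(259 − 2.8) = 1.0109
ABV = (1.0584 − 1.0109)·131.25

6.2357 % ABV


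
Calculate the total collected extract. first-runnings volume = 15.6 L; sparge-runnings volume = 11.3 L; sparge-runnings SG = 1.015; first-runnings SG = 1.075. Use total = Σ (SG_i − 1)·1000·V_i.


first = (1.075 − 1)·1000·15.6 = 1170.0000
sparge = (1.015 − 1)·1000·11.3 = 169.5000
total = 1170.0000 + 169.5000

1339.5000 gravity·L


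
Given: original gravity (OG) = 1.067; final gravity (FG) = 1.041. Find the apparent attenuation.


AA = (OG − FG)/(OG − 1) · 100
AA = (1.067 − 1.041)/(1.067 − 1) · 100

38.8060 %


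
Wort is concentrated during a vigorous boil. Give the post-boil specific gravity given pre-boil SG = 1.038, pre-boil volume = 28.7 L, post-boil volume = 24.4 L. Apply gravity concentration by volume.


SG_post = 1 + (SG_pre − 1)·V_pre/V_post
pts_pre = (1.038 − 1)·1000 = 38.0000
pts_post = 38.0000·28.7/24.4 = 44.6967
SG_post = 1 + 44.6967/1000

1.0447


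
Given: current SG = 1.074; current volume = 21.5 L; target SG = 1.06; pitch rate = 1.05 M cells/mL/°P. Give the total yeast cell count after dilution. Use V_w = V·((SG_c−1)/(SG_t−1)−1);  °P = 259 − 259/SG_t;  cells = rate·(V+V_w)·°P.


V_w = 21.5·((1.074−1)/(1.06−1)−1) = 5.0167
V_final = 21.5 + 5.0167 = 26.5167
°P = 259 − 259/1.06 = 14.6604
cells = 1.05·26.5167·14.6604

408.1816 billion cells


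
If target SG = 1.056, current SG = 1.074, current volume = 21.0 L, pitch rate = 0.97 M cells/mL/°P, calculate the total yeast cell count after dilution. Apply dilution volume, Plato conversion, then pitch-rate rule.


V_w = V·((SG_c−1)/(SG_t−1)−1);  °P = 259 − 259/SG_t;  cells = rate·(V+V_w)·°P
V_w = 21.0·((1.074−1)/(1.056−1)−1) = 6.7500
V_final = 21.0 + 6.7500 = 27.7500
°P = 259 − 259/1.056 = 13.7348
cells = 0.97·27.7500·13.7348

369.7078 billion cells


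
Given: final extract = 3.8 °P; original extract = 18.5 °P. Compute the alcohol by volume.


SG = 259/(259 − P);  ABV = (OG − FG)·131.25
OG = 259/(259 − 18.5) = 1.0769
FG = 259/(259 − 3.8) = 1.0149
ABV = (1.0769 − 1.0149)·131.25

8.1418 % ABV


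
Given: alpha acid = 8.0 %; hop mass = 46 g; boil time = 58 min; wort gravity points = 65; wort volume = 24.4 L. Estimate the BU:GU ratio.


U = 1.65·0.000125^(GP/1000)·(1−e^(−0.04t))/4.15;  IBU = (α/100)·m·U·1000/V;  BU:GU = IBU/GP
U = 1.65·0.000125^(65/1000)·(1−e^(−0.04·58))/4.15 = 0.1999
IBU = (8.0/100)·46·0.1999·1000/24.4 = 30.1486
BU:GU = 30.1486/65

0.4638


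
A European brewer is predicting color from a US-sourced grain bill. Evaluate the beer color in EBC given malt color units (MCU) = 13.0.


SRM = 1.4922·MCU^0.6859;  EBC = SRM·1.97
SRM = 1.4922·13.0^0.6859 = 8.6672
EBC = 8.6672·1.97

17.0745 EBC


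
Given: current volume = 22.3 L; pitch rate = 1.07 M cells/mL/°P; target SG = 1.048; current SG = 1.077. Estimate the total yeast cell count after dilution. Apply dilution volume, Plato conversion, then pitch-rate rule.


V_w = V·((SG_c−1)/(SG_t−1)−1);  °P = 259 − 259/SG_t;  cells = rate·(V+V_w)·°P
V_w = 22.3·((1.077−1)/(1.048−1)−1) = 13.4729
V_final = 22.3 + 13.4729 = 35.7729
°P = 259 − 259/1.048 = 11.8626
cells = 1.07·35.7729·11.8626

454.0648 billion cells


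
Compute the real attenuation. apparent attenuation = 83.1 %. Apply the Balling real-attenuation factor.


RA = AA · 0.8192
RA = 83.1 · 0.8192

68.0755 %


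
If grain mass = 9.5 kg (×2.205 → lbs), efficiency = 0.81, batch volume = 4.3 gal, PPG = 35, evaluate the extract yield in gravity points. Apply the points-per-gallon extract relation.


points = lbs × PPG × eff / vol
lbs = 9.5 × 2.205 = 20.9475
points = 20.9475 × 35 × 0.81 / 4.3

138.1074 points


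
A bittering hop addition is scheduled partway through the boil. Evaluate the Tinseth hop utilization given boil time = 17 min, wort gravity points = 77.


U = 1.65·0.000125^(GP/1000) · (1 − e^(−0.04·t))/4.15
bigness = 1.65·0.000125^(77/1000) = 0.8259
boil_factor = (1 − e^(−0.04·17))/4.15 = 0.1189
U = 0.8259 · 0.1189

0.0982


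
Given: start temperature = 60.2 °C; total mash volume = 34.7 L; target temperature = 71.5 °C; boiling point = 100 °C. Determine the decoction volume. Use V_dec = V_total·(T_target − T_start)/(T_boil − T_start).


V_dec = 34.7·(71.5 − 60.2)/(100 − 60.2)

9.8520 L


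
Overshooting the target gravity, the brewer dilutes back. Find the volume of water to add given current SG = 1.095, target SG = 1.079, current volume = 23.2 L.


V_water = V·((SG_curr − 1)/(SG_target − 1) − 1)
V_water = 23.2·((1.095 − 1)/(1.079 − 1) − 1)

4.6987 L


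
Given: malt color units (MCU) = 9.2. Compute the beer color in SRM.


SRM = 1.4922 · MCU^0.6859
SRM = 1.4922 · 9.2^0.6859

6.8374 SRM


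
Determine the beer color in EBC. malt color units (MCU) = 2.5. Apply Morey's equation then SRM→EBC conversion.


SRM = 1.4922·MCU^0.6859;  EBC = SRM·1.97
SRM = 1.4922·2.5^0.6859 = 2.7975
EBC = 2.7975·1.97

5.5111 EBC


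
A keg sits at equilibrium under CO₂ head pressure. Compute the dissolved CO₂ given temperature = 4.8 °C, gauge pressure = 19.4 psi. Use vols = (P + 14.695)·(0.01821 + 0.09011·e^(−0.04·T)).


vols = (19.4 + 14.695)·(0.01821 + 0.09011·e^(−0.04·4.8))

3.1565 volumes


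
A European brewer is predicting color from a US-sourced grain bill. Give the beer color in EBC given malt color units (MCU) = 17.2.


SRM = 1.4922·MCU^0.6859;  EBC = SRM·1.97
SRM = 1.4922·17.2^0.6859 = 10.5021
EBC = 10.5021·1.97

20.6891 EBC


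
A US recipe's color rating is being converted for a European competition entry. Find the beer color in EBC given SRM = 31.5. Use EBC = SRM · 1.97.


EBC = 31.5 · 1.97

62.0550 EBC


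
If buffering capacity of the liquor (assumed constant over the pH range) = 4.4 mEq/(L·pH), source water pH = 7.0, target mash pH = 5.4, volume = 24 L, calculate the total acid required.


acid = buffering capacity · (pH_source − pH_target) · V
acid = 4.4 · (7.0 − 5.4) · 24

168.9600 mEq


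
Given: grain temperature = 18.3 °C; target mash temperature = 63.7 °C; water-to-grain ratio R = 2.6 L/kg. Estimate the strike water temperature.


T_strike = (0.41/R)·(T_mash − T_grain) + T_mash
T_strike = (0.41/2.6)·(63.7 − 18.3) + 63.7

70.8592 °C


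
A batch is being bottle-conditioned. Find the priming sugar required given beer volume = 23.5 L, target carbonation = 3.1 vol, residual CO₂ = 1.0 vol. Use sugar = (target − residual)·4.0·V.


sugar = (3.1 − 1.0)·4.0·23.5

197.4000 g


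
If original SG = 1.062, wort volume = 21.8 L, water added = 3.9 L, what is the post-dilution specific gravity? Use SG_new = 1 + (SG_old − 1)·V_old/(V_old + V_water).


pts = (1.062 − 1)·1000·21.8/(21.8 + 3.9) = 52.5914
SG_new = 1 + 52.5914/1000

1.0526


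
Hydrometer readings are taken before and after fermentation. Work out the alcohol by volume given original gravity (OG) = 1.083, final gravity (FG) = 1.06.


ABV = (OG − FG) · 131.25
ABV = (1.083 − 1.06) · 131.25

3.0187 % ABV


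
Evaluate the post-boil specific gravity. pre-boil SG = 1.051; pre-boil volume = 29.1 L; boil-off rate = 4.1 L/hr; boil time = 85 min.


V_post = V_pre − rate·(t/60);  SG_post = 1 + (SG_pre−1)·V_pre/V_post
V_post = 29.1 − 4.1·(85/60) = 23.2917
SG_post = 1 + (1.051 − 1)·29.1/23.2917

1.0637


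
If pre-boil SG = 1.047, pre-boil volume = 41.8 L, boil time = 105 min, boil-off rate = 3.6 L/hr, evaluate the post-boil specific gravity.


V_post = V_pre − rate·(t/60);  SG_post = 1 + (SG_pre−1)·V_pre/V_post
V_post = 41.8 − 3.6·(105/60) = 35.5000
SG_post = 1 + (1.047 − 1)·41.8/35.5000

1.0553


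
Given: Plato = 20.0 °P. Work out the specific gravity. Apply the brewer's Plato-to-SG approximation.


SG = 259/(259 − P)
SG = 259/(259 − 20.0)

1.0837


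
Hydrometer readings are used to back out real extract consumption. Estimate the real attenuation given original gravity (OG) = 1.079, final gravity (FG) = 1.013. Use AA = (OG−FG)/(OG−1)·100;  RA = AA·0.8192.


AA = (1.079 − 1.013)/(1.079 − 1)·100 = 83.5443
RA = 83.5443·0.8192

68.4395 %


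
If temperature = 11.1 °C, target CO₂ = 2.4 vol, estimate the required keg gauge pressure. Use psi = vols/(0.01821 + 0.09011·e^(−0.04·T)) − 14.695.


psi = 2.4/(0.01821 + 0.09011·e^(−0.04·11.1)) − 14.695

16.8788 psi


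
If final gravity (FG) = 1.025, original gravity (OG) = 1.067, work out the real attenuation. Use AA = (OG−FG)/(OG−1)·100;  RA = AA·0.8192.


AA = (1.067 − 1.025)/(1.067 − 1)·100 = 62.6866
RA = 62.6866·0.8192

51.3528 %


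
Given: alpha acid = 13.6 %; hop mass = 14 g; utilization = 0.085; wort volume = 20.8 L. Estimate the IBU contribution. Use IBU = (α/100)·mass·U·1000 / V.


IBU = (13.6/100)·14·0.085·1000 / 20.8

7.7808 IBU


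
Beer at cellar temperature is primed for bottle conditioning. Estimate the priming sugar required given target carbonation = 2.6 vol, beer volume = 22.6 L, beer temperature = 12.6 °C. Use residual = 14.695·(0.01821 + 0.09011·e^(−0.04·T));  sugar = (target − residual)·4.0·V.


residual = 14.695·(0.01821 + 0.09011·e^(−0.04·12.6)) = 1.0675
sugar = (2.6 − 1.0675)·4.0·22.6

138.5346 g


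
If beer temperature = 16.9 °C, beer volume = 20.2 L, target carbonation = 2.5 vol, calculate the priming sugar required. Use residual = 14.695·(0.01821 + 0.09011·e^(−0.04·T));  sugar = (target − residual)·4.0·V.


residual = 14.695·(0.01821 + 0.09011·e^(−0.04·16.9)) = 0.9411
sugar = (2.5 − 0.9411)·4.0·20.2

125.9567 g


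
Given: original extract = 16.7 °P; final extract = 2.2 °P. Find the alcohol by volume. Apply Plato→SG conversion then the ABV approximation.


SG = 259/(259 − P);  ABV = (OG − FG)·131.25
OG = 259/(259 − 16.7) = 1.0689
FG = 259/(259 − 2.2) = 1.0086
ABV = (1.0689 − 1.0086)·131.25

7.9217 % ABV


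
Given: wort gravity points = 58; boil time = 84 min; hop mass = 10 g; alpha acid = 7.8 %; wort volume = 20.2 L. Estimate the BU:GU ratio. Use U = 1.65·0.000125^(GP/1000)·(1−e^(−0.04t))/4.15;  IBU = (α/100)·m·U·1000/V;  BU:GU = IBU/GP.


U = 1.65·0.000125^(58/1000)·(1−e^(−0.04·84))/4.15 = 0.2279
IBU = (7.8/100)·10·0.2279·1000/20.2 = 8.7993
BU:GU = 8.7993/58

0.1517


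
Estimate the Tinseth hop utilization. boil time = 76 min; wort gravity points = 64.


U = 1.65·0.000125^(GP/1000) · (1 − e^(−0.04·t))/4.15
bigness = 1.65·0.000125^(64/1000) = 0.9283
boil_factor = (1 − e^(−0.04·76))/4.15 = 0.2294
U = 0.9283 · 0.2294

0.2130


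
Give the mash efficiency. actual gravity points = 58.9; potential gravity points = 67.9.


efficiency = actual / potential × 100
efficiency = 58.9 / 67.9 × 100

86.7452 %


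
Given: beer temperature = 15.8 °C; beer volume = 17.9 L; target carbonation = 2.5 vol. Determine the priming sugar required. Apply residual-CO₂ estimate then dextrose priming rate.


residual = 14.695·(0.01821 + 0.09011·e^(−0.04·T));  sugar = (target − residual)·4.0·V
residual = 14.695·(0.01821 + 0.09011·e^(−0.04·15.8)) = 0.9714
sugar = (2.5 − 0.9714)·4.0·17.9

109.4458 g


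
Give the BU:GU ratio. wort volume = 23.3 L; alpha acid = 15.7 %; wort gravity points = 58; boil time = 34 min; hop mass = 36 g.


U = 1.65·0.000125^(GP/1000)·(1−e^(−0.04t))/4.15;  IBU = (α/100)·m·U·1000/V;  BU:GU = IBU/GP
U = 1.65·0.000125^(58/1000)·(1−e^(−0.04·34))/4.15 = 0.1755
IBU = (15.7/100)·36·0.1755·1000/23.3 = 42.5687
BU:GU = 42.5687/58

0.7339


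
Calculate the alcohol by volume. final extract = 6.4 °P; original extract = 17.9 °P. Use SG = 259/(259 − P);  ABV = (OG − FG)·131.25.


OG = 259/(259 − 17.9) = 1.0742
FG = 259/(259 − 6.4) = 1.0253
ABV = (1.0742 − 1.0253)·131.25

6.4190 % ABV


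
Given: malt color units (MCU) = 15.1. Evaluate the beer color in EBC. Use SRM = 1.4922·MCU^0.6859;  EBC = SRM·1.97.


SRM = 1.4922·15.1^0.6859 = 9.6048
EBC = 9.6048·1.97

18.9214 EBC


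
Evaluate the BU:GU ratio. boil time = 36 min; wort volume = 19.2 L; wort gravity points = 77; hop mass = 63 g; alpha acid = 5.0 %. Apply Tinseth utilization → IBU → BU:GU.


U = 1.65·0.000125^(GP/1000)·(1−e^(−0.04t))/4.15;  IBU = (α/100)·m·U·1000/V;  BU:GU = IBU/GP
U = 1.65·0.000125^(77/1000)·(1−e^(−0.04·36))/4.15 = 0.1519
IBU = (5.0/100)·63·0.1519·1000/19.2 = 24.9157
BU:GU = 24.9157/77

0.3236


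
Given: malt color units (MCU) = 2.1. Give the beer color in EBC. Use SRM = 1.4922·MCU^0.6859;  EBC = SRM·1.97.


SRM = 1.4922·2.1^0.6859 = 2.4822
EBC = 2.4822·1.97

4.8899 EBC


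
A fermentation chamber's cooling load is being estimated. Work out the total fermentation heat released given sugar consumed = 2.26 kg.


Q = m_sugar · 590 kJ/kg
Q = 2.26 · 590

1333.4000 kJ


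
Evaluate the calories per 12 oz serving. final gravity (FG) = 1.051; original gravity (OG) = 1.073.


ABW = (OG−FG)·131.25·0.79/FG;  °P = 259 − 259/SG (for OG→OE and FG→AE);  RE = 0.1808·OE + 0.8192·AE;  Cal = (6.9·ABW + 4·(RE−0.1))·FG·3.55
ABW = (1.073 − 1.051)·131.25·0.79/1.051 = 2.1704
OE = 259 − 259/1.073 = 17.6207 °P
AE = 259 − 259/1.051 = 12.5680 °P
RE = 0.1808·17.6207 + 0.8192·12.5680 = 13.4816 °P
Cal = (6.9·2.1704 + 4·(13.4816−0.1))·1.051·3.55

255.5851 kcal


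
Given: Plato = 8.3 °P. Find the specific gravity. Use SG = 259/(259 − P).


SG = 259/(259 − 8.3)

1.0331


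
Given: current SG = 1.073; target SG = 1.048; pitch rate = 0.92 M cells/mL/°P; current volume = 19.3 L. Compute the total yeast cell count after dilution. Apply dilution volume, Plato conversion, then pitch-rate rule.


V_w = V·((SG_c−1)/(SG_t−1)−1);  °P = 259 − 259/SG_t;  cells = rate·(V+V_w)·°P
V_w = 19.3·((1.073−1)/(1.048−1)−1) = 10.0521
V_final = 19.3 + 10.0521 = 29.3521
°P = 259 − 259/1.048 = 11.8626
cells = 0.92·29.3521·11.8626

320.3365 billion cells


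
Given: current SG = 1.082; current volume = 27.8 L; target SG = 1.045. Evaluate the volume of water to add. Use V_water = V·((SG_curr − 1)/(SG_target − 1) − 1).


V_water = 27.8·((1.082 − 1)/(1.045 − 1) − 1)

22.8578 L


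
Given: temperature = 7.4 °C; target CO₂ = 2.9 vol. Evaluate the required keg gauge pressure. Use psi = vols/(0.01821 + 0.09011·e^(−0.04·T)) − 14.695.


psi = 2.9/(0.01821 + 0.09011·e^(−0.04·7.4)) − 14.695

19.3295 psi


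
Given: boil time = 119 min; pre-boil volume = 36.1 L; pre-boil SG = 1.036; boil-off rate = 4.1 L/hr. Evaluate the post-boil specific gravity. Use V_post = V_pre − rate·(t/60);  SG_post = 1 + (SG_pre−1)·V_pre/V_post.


V_post = 36.1 − 4.1·(119/60) = 27.9683
SG_post = 1 + (1.036 − 1)·36.1/27.9683

1.0465


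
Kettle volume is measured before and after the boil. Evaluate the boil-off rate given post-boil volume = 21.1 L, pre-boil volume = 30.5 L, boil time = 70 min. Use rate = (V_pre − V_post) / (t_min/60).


rate = (30.5 − 21.1) / (70/60)

8.0571 L/hr


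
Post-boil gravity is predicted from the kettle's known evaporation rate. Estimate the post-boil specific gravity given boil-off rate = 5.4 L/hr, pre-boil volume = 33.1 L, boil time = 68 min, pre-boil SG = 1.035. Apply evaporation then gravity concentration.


V_post = V_pre − rate·(t/60);  SG_post = 1 + (SG_pre−1)·V_pre/V_post
V_post = 33.1 − 5.4·(68/60) = 26.9800
SG_post = 1 + (1.035 − 1)·33.1/26.9800

1.0429


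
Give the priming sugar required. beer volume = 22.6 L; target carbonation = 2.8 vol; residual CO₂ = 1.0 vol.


sugar = (target − residual)·4.0·V
sugar = (2.8 − 1.0)·4.0·22.6

162.7200 g


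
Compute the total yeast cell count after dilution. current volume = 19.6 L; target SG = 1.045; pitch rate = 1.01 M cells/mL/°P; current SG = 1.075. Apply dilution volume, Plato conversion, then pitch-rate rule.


V_w = V·((SG_c−1)/(SG_t−1)−1);  °P = 259 − 259/SG_t;  cells = rate·(V+V_w)·°P
V_w = 19.6·((1.075−1)/(1.045−1)−1) = 13.0667
V_final = 19.6 + 13.0667 = 32.6667
°P = 259 − 259/1.045 = 11.1531
cells = 1.01·32.6667·11.1531

367.9783 billion cells


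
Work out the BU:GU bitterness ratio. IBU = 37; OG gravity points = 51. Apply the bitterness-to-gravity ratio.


BU:GU = IBU / OG_points
BU:GU = 37 / 51

0.7255


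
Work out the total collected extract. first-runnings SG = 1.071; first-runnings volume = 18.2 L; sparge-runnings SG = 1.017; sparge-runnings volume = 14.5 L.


total = Σ (SG_i − 1)·1000·V_i
first = (1.071 − 1)·1000·18.2 = 1292.2000
sparge = (1.017 − 1)·1000·14.5 = 246.5000
total = 1292.2000 + 246.5000

1538.7000 gravity·L


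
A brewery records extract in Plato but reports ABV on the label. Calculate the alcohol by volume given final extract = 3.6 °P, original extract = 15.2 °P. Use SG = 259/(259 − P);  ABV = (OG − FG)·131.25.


OG = 259/(259 − 15.2) = 1.0623
FG = 259/(259 − 3.6) = 1.0141
ABV = (1.0623 − 1.0141)·131.25

6.3329 % ABV


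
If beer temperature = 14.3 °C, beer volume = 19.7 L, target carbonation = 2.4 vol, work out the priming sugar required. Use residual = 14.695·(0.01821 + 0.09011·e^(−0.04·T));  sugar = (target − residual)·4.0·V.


residual = 14.695·(0.01821 + 0.09011·e^(−0.04·14.3)) = 1.0149
sugar = (2.4 − 1.0149)·4.0·19.7

109.1420 g


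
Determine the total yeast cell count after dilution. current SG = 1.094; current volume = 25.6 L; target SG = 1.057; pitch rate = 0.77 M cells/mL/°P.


V_w = V·((SG_c−1)/(SG_t−1)−1);  °P = 259 − 259/SG_t;  cells = rate·(V+V_w)·°P
V_w = 25.6·((1.094−1)/(1.057−1)−1) = 16.6175
V_final = 25.6 + 16.6175 = 42.2175
°P = 259 − 259/1.057 = 13.9669
cells = 0.77·42.2175·13.9669

454.0287 billion cells


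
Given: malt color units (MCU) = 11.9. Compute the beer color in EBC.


SRM = 1.4922·MCU^0.6859;  EBC = SRM·1.97
SRM = 1.4922·11.9^0.6859 = 8.1573
EBC = 8.1573·1.97

16.0698 EBC


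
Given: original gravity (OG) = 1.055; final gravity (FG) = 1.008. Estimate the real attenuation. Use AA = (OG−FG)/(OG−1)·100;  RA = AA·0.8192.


AA = (1.055 − 1.008)/(1.055 − 1)·100 = 85.4545
RA = 85.4545·0.8192

70.0044 %


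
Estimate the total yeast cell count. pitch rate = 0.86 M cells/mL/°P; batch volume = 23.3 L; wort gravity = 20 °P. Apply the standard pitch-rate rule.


cells (billions) = rate · V_L · °P
cells = 0.86 · 23.3 · 20

400.7600 billion cells


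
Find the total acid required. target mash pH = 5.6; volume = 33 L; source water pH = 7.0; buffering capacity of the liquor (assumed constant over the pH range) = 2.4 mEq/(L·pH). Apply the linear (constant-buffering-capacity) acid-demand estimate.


acid = buffering capacity · (pH_source − pH_target) · V
acid = 2.4 · (7.0 − 5.6) · 33

110.8800 mEq


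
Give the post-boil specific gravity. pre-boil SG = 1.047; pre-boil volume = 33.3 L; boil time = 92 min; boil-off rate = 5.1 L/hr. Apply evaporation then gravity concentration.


V_post = V_pre − rate·(t/60);  SG_post = 1 + (SG_pre−1)·V_pre/V_post
V_post = 33.3 − 5.1·(92/60) = 25.4800
SG_post = 1 + (1.047 − 1)·33.3/25.4800

1.0614


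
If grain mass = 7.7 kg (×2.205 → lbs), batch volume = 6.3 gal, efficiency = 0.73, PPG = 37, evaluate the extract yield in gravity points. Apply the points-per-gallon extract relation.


points = lbs × PPG × eff / vol
lbs = 7.7 × 2.205 = 16.9785
points = 16.9785 × 37 × 0.73 / 6.3

72.7919 points


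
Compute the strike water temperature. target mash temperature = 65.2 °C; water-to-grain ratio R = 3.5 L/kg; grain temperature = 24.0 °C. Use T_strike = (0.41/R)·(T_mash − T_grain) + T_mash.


T_strike = (0.41/3.5)·(65.2 − 24.0) + 65.2

70.0263 °C


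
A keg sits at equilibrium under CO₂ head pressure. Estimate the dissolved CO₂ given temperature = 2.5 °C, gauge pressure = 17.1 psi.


vols = (P + 14.695)·(0.01821 + 0.09011·e^(−0.04·T))
vols = (17.1 + 14.695)·(0.01821 + 0.09011·e^(−0.04·2.5))

3.1714 volumes


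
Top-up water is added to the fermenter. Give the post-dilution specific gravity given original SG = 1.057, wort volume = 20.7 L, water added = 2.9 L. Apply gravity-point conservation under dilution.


SG_new = 1 + (SG_old − 1)·V_old/(V_old + V_water)
pts = (1.057 − 1)·1000·20.7/(20.7 + 2.9) = 49.9958
SG_new = 1 + 49.9958/1000

1.0500
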